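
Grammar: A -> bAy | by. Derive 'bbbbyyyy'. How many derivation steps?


Derivation: A => bAy => bbAyy => bbbAyyy => bbbbyyyy
Steps: 4


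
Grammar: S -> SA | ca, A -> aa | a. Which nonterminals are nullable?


A nonterminal is nullable iff some alternative derives ε (directly, or every symbol in it is nullable)
Nullable: {}


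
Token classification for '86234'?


Pattern: digits only
Type: INTEGER_LITERAL


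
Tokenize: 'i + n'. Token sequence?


Scan left to right, longest-match per lexeme
Tokens: ID(i), OP(+), ID(n)


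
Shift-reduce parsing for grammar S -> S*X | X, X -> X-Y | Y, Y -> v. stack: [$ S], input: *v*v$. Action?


shift '*' to continue S -> S*X
Action: shift


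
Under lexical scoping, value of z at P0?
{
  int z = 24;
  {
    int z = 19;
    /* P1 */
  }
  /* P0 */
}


z declared in the same block as P0
z = 24


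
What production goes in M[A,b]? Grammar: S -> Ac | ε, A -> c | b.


For [A, b]: 'b' ∈ FIRST(b)
Entry: A -> b


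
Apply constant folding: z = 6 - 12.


6 - 12 = -6 at compile time
Optimized: z = -6


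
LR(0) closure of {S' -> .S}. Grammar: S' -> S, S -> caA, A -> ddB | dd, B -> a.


Start: S' -> .S
For each item with dot before a nonterminal B, add B -> .γ for every B-production
Closure: [S' -> .S, S -> .caA]


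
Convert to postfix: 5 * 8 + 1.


Left to right (same or higher precedence on left)
Postfix: 5 8 * 1 +


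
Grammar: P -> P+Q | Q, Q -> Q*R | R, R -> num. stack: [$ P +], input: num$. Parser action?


no handle ('P+' is not any RHS); shift 'num'
Action: shift


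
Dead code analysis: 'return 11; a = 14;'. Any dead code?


statement follows a return and is unreachable
Dead: 'a = 14'


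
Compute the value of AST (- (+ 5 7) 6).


Evaluate inner: (+ 5 7) = 12
Evaluate root: (- 12 6) = 6
Result: 6


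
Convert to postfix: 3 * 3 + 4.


Left to right (same or higher precedence on left)
Postfix: 3 3 * 4 +


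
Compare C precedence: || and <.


'<' is relational (level 7); '||' is logical OR (level 1)
Higher level binds tighter
'<' has higher precedence than '||'


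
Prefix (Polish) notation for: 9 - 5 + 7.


left-to-right (same/higher precedence on left): tree is (+ (- 9 5) 7)
Prefix: + - 9 5 7


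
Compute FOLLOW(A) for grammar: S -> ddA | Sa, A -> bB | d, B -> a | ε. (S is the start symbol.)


$ ∈ FOLLOW(S). For each A -> αBβ: add FIRST(β)\{ε} to FOLLOW(B); if β nullable, add FOLLOW(A).
FOLLOW(A) = {$, a}


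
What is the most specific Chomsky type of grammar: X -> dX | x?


Right-linear: every RHS is a terminal or a terminal followed by one nonterminal
Classification: Type 3 (Regular)


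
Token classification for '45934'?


Pattern: digits only
Type: INTEGER_LITERAL


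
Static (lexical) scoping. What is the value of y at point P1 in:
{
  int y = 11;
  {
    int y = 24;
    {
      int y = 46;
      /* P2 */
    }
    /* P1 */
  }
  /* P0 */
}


y declared in the same block as P1
y = 24


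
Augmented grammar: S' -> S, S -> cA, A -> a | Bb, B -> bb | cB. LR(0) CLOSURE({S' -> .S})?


Start: S' -> .S
For each item with dot before a nonterminal B, add B -> .γ for every B-production
Closure: [S' -> .S, S -> .cA]


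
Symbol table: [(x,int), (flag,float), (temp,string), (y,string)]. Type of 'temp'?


Lookup 'temp' → type string


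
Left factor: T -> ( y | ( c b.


Common prefix: '('
Factored: T -> ( T', T' -> y | c b


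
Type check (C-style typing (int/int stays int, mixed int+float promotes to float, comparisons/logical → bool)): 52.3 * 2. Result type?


Operand types: float * int
Rule: mixed int/float promotes to float; int/int stays int
Result type: float


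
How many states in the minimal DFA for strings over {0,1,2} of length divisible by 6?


Track length mod 6: states 0..5, accept at 0
Minimal DFA: 6 states


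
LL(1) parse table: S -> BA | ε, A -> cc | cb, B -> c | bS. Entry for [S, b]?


For [S, b]: 'b' ∈ FIRST(BA)
Entry: S -> BA


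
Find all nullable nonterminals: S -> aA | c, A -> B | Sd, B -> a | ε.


A nonterminal is nullable iff some alternative derives ε (directly, or every symbol in it is nullable)
Nullable: {A, B}


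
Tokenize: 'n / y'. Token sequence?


Scan left to right, longest-match per lexeme
Tokens: ID(n), OP(/), ID(y)


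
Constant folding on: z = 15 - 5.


15 - 5 = 10 at compile time
Optimized: z = 10


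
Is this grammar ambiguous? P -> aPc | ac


balanced a^n…c^n: each string has a unique parse
Unambiguous


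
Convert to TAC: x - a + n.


Break into single-operator statements:
t1 = x - a
t2 = t1 + n


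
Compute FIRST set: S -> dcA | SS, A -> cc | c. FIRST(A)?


Per alternative of A: FIRST(cc) = {c}; FIRST(c) = {c}
FIRST(A) = {c}


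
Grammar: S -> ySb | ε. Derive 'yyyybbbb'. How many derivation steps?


Derivation: S => ySb => yySbb => yyySbbb => yyyySbbbb => yyyybbbb
Steps: 5


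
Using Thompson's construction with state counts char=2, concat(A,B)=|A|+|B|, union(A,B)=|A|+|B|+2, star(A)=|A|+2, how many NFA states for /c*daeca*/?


Syntax tree has 6 char leaf(s), 0 union(s), 2 star(s)
chars contribute 6×2 = 12; each union adds +2; each star adds +2
Total: 12 + 0 + 4 = 16 states


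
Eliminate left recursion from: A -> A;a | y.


Left-recursive alternatives: A;a; non-recursive: y
Introduce A': A -> yA', A' -> ;aA' | ε


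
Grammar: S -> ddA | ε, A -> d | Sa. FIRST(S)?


Per alternative of S: FIRST(ddA) = {d}; FIRST(ε) = {ε}
FIRST(S) = {d, ε}


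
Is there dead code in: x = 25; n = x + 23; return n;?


x is read by n's definition; n is returned
No dead code


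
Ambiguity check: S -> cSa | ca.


balanced c^n…a^n: each string has a unique parse
Unambiguous


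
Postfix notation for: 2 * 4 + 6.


Left to right (same or higher precedence on left)
Postfix: 2 4 * 6 +


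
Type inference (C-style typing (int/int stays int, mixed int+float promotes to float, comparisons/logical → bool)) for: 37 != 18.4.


Operand types: int != float
Rule: comparison yields bool
Result type: bool


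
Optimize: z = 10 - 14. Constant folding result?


10 - 14 = -4 at compile time
Optimized: z = -4


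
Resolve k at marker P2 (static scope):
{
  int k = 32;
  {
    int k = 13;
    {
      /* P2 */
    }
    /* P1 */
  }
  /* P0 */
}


P2's block does not declare k; resolves to the enclosing declaration at depth 1
k = 13


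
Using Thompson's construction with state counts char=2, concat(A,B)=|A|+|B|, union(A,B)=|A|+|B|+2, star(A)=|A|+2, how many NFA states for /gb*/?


Syntax tree has 2 char leaf(s), 0 union(s), 1 star(s)
chars contribute 2×2 = 4; each union adds +2; each star adds +2
Total: 4 + 0 + 2 = 6 states


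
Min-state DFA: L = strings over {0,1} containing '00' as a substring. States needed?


KMP-style automaton: 2 progress states + 1 absorbing accept = 3
Minimal DFA: 3 states


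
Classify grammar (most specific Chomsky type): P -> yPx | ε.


Single nonterminal LHS, but y^n x^n is not regular
Classification: Type 2 (Context-Free)


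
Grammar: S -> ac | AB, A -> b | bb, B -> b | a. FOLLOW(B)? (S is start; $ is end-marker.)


$ ∈ FOLLOW(S). For each A -> αBβ: add FIRST(β)\{ε} to FOLLOW(B); if β nullable, add FOLLOW(A).
FOLLOW(B) = {$}


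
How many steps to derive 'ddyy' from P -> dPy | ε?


Derivation: P => dPy => ddPyy => ddyy
Steps: 3


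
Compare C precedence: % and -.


'%' is multiplicative (level 10); '-' is additive (level 9)
Higher level binds tighter
'%' has higher precedence than '-'


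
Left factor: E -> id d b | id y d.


Common prefix: 'id'
Factored: E -> id E', E' -> d b | y d


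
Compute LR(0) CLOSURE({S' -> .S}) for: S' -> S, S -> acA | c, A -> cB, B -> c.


Start: S' -> .S
For each item with dot before a nonterminal B, add B -> .γ for every B-production
Closure: [S' -> .S, S -> .acA, S -> .c]


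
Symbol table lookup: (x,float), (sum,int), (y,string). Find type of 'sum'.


Lookup 'sum' → type int


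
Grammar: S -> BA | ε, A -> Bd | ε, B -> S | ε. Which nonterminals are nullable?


A nonterminal is nullable iff some alternative derives ε (directly, or every symbol in it is nullable)
Nullable: {A, B, S}


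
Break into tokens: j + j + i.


Scan left to right, longest-match per lexeme
Tokens: ID(j), OP(+), ID(j), OP(+), ID(i)


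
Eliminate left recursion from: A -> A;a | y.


Left-recursive alternatives: A;a; non-recursive: y
Introduce A': A -> yA', A' -> ;aA' | ε


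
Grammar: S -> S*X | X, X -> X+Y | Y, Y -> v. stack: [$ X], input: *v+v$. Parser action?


lookahead ∉ {+} so X won't extend; reduce S -> X
Action: reduce (S -> X)


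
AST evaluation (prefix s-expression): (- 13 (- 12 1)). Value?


Evaluate inner: (- 12 1) = 11
Evaluate root: (- 13 11) = 2
Result: 2


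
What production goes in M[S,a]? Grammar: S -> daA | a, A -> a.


For [S, a]: 'a' ∈ FIRST(a)
Entry: S -> a


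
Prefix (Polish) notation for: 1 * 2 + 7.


left-to-right (same/higher precedence on left): tree is (+ (* 1 2) 7)
Prefix: + * 1 2 7


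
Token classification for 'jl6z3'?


Pattern: letter/underscore followed by alphanumerics, not a keyword
Type: IDENTIFIER


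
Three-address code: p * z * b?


Break into single-operator statements:
t1 = p * z
t2 = t1 * b


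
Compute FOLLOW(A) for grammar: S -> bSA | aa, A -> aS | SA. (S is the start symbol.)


$ ∈ FOLLOW(S). For each A -> αBβ: add FIRST(β)\{ε} to FOLLOW(B); if β nullable, add FOLLOW(A).
FOLLOW(A) = {$, a, b}


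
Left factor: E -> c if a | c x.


Common prefix: 'c'
Factored: E -> c E', E' -> if a | x


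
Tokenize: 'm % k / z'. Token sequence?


Scan left to right, longest-match per lexeme
Tokens: ID(m), OP(%), ID(k), OP(/), ID(z)


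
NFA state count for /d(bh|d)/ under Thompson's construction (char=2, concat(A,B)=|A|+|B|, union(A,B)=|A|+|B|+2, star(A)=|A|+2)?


Syntax tree has 4 char leaf(s), 1 union(s), 0 star(s)
chars contribute 4×2 = 8; each union adds +2; each star adds +2
Total: 8 + 2 + 0 = 10 states


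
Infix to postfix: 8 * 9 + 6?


Left to right (same or higher precedence on left)
Postfix: 8 9 * 6 +


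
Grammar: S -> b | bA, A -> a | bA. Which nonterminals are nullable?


A nonterminal is nullable iff some alternative derives ε (directly, or every symbol in it is nullable)
Nullable: {}


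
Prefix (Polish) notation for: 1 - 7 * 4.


'*' binds tighter: tree is (- 1 (* 7 4))
Prefix: - 1 * 7 4


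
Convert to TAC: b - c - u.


Break into single-operator statements:
t1 = b - c
t2 = t1 - u


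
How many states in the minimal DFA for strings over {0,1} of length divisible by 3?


Track length mod 3: states 0..2, accept at 0
Minimal DFA: 3 states


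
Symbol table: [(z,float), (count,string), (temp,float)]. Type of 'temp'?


Lookup 'temp' → type float


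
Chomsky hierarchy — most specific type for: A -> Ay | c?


Left-linear: every RHS is a terminal or one nonterminal followed by a terminal
Classification: Type 3 (Regular)


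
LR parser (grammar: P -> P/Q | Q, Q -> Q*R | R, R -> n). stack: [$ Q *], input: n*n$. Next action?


no handle; shift 'n'
Action: shift


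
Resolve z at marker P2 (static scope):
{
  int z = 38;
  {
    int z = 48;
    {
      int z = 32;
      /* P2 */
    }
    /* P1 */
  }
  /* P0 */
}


z declared in the same block as P2
z = 32


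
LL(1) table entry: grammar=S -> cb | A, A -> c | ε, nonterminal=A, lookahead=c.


For [A, c]: 'c' ∈ FIRST(c)
Entry: A -> c


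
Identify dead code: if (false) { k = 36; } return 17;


condition is constant false, so the whole block is unreachable
Dead: 'if (false) { k = 36; }'


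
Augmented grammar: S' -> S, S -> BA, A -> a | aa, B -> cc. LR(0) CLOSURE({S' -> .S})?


Start: S' -> .S
For each item with dot before a nonterminal B, add B -> .γ for every B-production
Closure: [S' -> .S, S -> .BA, B -> .cc]


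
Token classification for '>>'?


Pattern: operator symbol
Type: OPERATOR


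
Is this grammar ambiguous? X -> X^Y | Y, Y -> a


precedence layered via separate nonterminal Y: deterministic
Unambiguous


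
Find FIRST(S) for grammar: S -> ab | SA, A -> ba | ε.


Per alternative of S: FIRST(ab) = {a}; FIRST(SA) = {a}
FIRST(S) = {a}


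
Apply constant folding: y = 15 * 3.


15 * 3 = 45 at compile time
Optimized: y = 45


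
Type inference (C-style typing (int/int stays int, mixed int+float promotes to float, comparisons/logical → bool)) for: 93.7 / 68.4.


Operand types: float / float
Rule: mixed int/float promotes to float; int/int stays int
Result type: float


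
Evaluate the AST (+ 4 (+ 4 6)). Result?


Evaluate inner: (+ 4 6) = 10
Evaluate root: (+ 4 10) = 14
Result: 14


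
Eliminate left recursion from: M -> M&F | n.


Left-recursive alternatives: M&F; non-recursive: n
Introduce M': M -> nM', M' -> &FM' | ε


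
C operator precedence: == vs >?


'>' is relational (level 7); '==' is equality (level 6)
Higher level binds tighter
'>' has higher precedence than '=='


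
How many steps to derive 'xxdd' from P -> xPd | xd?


Derivation: P => xPd => xxdd
Steps: 2


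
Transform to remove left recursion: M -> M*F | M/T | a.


Left-recursive alternatives: M*F, M/T; non-recursive: a
Introduce M': M -> aM', M' -> *FM' | /TM' | ε


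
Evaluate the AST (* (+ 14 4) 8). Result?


Evaluate inner: (+ 14 4) = 18
Evaluate root: (* 18 8) = 144
Result: 144


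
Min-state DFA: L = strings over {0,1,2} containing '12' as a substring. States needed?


KMP-style automaton: 2 progress states + 1 absorbing accept = 3
Minimal DFA: 3 states


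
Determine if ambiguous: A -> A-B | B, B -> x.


precedence layered via separate nonterminal B: deterministic
Unambiguous


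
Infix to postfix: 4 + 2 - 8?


Left to right (same or higher precedence on left)
Postfix: 4 2 + 8 -


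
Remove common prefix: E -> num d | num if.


Common prefix: 'num'
Factored: E -> num E', E' -> d | if


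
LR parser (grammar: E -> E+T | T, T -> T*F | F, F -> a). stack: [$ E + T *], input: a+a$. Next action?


no handle; shift 'a'
Action: shift


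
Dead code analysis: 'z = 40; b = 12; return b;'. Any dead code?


z is assigned but never read
Dead: 'z = 40'


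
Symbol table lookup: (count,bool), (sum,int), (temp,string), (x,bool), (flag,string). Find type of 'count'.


Lookup 'count' → type bool


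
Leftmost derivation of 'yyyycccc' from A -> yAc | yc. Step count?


Derivation: A => yAc => yyAcc => yyyAccc => yyyycccc
Steps: 4


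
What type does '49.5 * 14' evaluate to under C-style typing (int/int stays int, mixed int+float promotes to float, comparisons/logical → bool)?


Operand types: float * int
Rule: mixed int/float promotes to float; int/int stays int
Result type: float


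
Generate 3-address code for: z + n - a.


Break into single-operator statements:
t1 = z + n
t2 = t1 - a


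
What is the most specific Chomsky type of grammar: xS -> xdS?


LHS has context (more than one symbol) and |LHS| ≤ |RHS|
Classification: Type 1 (Context-Sensitive)


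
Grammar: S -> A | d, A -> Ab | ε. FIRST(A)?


Per alternative of A: FIRST(Ab) = {b}; FIRST(ε) = {ε}
FIRST(A) = {b, ε}


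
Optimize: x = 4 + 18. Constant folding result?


4 + 18 = 22 at compile time
Optimized: x = 22


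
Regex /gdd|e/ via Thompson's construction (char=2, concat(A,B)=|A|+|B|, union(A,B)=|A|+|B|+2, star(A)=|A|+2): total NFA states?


Syntax tree has 4 char leaf(s), 1 union(s), 0 star(s)
chars contribute 4×2 = 8; each union adds +2; each star adds +2
Total: 8 + 2 + 0 = 10 states


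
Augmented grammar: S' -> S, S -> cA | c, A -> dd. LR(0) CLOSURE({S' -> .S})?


Start: S' -> .S
For each item with dot before a nonterminal B, add B -> .γ for every B-production
Closure: [S' -> .S, S -> .cA, S -> .c]


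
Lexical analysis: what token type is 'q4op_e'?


Pattern: letter/underscore followed by alphanumerics, not a keyword
Type: IDENTIFIER


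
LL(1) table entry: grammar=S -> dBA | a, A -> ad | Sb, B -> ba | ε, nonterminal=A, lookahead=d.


For [A, d]: 'd' ∈ FIRST(Sb)
Entry: A -> Sb


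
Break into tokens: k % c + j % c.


Scan left to right, longest-match per lexeme
Tokens: ID(k), OP(%), ID(c), OP(+), ID(j), OP(%), ID(c)


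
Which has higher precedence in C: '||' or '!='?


'!=' is equality (level 6); '||' is logical OR (level 1)
Higher level binds tighter
'!=' has higher precedence than '||'


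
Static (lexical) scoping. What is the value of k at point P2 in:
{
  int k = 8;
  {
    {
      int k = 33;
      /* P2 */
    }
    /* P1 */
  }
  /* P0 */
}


k declared in the same block as P2
k = 33


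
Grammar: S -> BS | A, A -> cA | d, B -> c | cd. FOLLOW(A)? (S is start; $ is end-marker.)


$ ∈ FOLLOW(S). For each A -> αBβ: add FIRST(β)\{ε} to FOLLOW(B); if β nullable, add FOLLOW(A).
FOLLOW(A) = {$}


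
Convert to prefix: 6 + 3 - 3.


left-to-right (same/higher precedence on left): tree is (- (+ 6 3) 3)
Prefix: - + 6 3 3


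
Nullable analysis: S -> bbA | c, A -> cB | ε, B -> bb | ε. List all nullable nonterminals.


A nonterminal is nullable iff some alternative derives ε (directly, or every symbol in it is nullable)
Nullable: {A, B}


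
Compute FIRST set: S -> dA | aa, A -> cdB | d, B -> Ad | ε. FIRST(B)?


Per alternative of B: FIRST(Ad) = {c, d}; FIRST(ε) = {ε}
FIRST(B) = {c, d, ε}


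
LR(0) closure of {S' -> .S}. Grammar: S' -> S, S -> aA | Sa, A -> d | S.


Start: S' -> .S
For each item with dot before a nonterminal B, add B -> .γ for every B-production
Closure: [S' -> .S, S -> .aA, S -> .Sa]


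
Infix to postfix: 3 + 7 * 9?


* has higher precedence, evaluate 7*9 first
Postfix: 3 7 9 * +


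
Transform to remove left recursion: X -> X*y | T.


Left-recursive alternatives: X*y; non-recursive: T
Introduce X': X -> TX', X' -> *yX' | ε


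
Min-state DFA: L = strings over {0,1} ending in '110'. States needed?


Track the longest suffix of input matching a prefix of '110': 4 classes (prefixes of length 0..3)
Minimal DFA: 4 states


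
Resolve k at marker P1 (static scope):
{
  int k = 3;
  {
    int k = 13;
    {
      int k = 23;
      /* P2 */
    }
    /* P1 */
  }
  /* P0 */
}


k declared in the same block as P1
k = 13


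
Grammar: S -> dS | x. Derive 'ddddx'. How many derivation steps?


Derivation: S => dS => ddS => dddS => ddddS => ddddx
Steps: 5


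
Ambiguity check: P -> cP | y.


right-linear, alternatives start with distinct terminals 'c' vs 'y': unique leftmost derivation
Unambiguous


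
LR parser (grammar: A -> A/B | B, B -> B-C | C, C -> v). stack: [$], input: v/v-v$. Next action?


no handle on stack; shift 'v'
Action: shift


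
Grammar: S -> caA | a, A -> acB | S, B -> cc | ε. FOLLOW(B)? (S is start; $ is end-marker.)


$ ∈ FOLLOW(S). For each A -> αBβ: add FIRST(β)\{ε} to FOLLOW(B); if β nullable, add FOLLOW(A).
FOLLOW(B) = {$}


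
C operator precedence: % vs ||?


'%' is multiplicative (level 10); '||' is logical OR (level 1)
Higher level binds tighter
'%' has higher precedence than '||'


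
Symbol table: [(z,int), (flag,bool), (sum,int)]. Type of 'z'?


Lookup 'z' → type int


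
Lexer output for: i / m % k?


Scan left to right, longest-match per lexeme
Tokens: ID(i), OP(/), ID(m), OP(%), ID(k)


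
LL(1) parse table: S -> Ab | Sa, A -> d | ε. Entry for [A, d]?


For [A, d]: 'd' ∈ FIRST(d)
Entry: A -> d


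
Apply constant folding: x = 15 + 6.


15 + 6 = 21 at compile time
Optimized: x = 21


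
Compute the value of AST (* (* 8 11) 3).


Evaluate inner: (* 8 11) = 88
Evaluate root: (* 88 3) = 264
Result: 264


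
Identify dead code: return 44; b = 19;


statement follows a return and is unreachable
Dead: 'b = 19'


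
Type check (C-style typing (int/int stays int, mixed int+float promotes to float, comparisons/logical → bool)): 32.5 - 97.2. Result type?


Operand types: float - float
Rule: mixed int/float promotes to float; int/int stays int
Result type: float


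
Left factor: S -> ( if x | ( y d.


Common prefix: '('
Factored: S -> ( S', S' -> if x | y d


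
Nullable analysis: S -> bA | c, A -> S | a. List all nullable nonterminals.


A nonterminal is nullable iff some alternative derives ε (directly, or every symbol in it is nullable)
Nullable: {}


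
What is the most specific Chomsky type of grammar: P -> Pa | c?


Left-linear: every RHS is a terminal or one nonterminal followed by a terminal
Classification: Type 3 (Regular)


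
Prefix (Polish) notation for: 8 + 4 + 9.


left-to-right (same/higher precedence on left): tree is (+ (+ 8 4) 9)
Prefix: + + 8 4 9


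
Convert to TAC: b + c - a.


Break into single-operator statements:
t1 = b + c
t2 = t1 - a


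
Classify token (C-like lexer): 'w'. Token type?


Pattern: letter/underscore followed by alphanumerics, not a keyword
Type: IDENTIFIER


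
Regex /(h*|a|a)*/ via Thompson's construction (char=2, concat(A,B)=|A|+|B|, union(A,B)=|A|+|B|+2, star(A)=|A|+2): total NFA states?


Syntax tree has 3 char leaf(s), 2 union(s), 2 star(s)
chars contribute 3×2 = 6; each union adds +2; each star adds +2
Total: 6 + 4 + 4 = 14 states


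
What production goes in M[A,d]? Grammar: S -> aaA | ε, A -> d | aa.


For [A, d]: 'd' ∈ FIRST(d)
Entry: A -> d


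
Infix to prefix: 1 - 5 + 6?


left-to-right (same/higher precedence on left): tree is (+ (- 1 5) 6)
Prefix: + - 1 5 6


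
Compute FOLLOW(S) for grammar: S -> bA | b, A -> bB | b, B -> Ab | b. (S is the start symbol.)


$ ∈ FOLLOW(S). For each A -> αBβ: add FIRST(β)\{ε} to FOLLOW(B); if β nullable, add FOLLOW(A).
FOLLOW(S) = {$}


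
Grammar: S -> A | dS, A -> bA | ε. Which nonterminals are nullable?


A nonterminal is nullable iff some alternative derives ε (directly, or every symbol in it is nullable)
Nullable: {A, S}


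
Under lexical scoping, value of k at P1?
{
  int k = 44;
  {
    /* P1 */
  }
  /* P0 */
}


P1's block does not declare k; resolves to the enclosing declaration at depth 0
k = 44


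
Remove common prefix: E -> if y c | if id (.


Common prefix: 'if'
Factored: E -> if E', E' -> y c | id (


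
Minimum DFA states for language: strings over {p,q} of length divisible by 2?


Track length mod 2: states 0..1, accept at 0
Minimal DFA: 2 states


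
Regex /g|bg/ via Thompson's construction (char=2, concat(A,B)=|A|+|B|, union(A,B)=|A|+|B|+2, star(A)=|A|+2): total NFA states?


Syntax tree has 3 char leaf(s), 1 union(s), 0 star(s)
chars contribute 3×2 = 6; each union adds +2; each star adds +2
Total: 6 + 2 + 0 = 8 states


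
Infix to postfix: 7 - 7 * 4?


* has higher precedence, evaluate 7*4 first
Postfix: 7 7 4 * -


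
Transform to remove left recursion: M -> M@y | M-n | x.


Left-recursive alternatives: M@y, M-n; non-recursive: x
Introduce M': M -> xM', M' -> @yM' | -nM' | ε


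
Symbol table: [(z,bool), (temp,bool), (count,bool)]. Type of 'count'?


Lookup 'count' → type bool


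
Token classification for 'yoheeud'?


Pattern: letter/underscore followed by alphanumerics, not a keyword
Type: IDENTIFIER


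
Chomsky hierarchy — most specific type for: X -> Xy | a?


Left-linear: every RHS is a terminal or one nonterminal followed by a terminal
Classification: Type 3 (Regular)


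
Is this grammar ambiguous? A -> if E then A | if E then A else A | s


dangling else: 'if E then if E then s else s' parses two ways
Ambiguous


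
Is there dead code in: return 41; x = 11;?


statement follows a return and is unreachable
Dead: 'x = 11'


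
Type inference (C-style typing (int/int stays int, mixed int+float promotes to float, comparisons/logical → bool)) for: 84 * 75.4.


Operand types: int * float
Rule: mixed int/float promotes to float; int/int stays int
Result type: float


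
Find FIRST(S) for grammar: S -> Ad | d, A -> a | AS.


Per alternative of S: FIRST(Ad) = {a}; FIRST(d) = {d}
FIRST(S) = {a, d}


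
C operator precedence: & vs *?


'*' is multiplicative (level 10); '&' is bitwise AND (level 5)
Higher level binds tighter
'*' has higher precedence than '&'


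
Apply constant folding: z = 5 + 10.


5 + 10 = 15 at compile time
Optimized: z = 15


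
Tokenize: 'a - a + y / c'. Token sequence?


Scan left to right, longest-match per lexeme
Tokens: ID(a), OP(-), ID(a), OP(+), ID(y), OP(/), ID(c)


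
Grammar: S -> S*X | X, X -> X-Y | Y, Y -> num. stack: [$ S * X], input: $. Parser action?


handle 'S*X' on top; lookahead ∈ FOLLOW(S) = {*, $}
Action: reduce (S -> S*X)


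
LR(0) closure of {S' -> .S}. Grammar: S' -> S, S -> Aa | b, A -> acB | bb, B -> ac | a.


Start: S' -> .S
For each item with dot before a nonterminal B, add B -> .γ for every B-production
Closure: [S' -> .S, S -> .Aa, S -> .b, A -> .acB, A -> .bb]


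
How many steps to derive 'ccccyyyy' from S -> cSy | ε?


Derivation: S => cSy => ccSyy => cccSyyy => ccccSyyyy => ccccyyyy
Steps: 5


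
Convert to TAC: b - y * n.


Break into single-operator statements:
t1 = y * n
t2 = b - t1


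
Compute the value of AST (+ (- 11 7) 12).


Evaluate inner: (- 11 7) = 4
Evaluate root: (+ 4 12) = 16
Result: 16


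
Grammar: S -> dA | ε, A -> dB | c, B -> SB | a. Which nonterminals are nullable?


A nonterminal is nullable iff some alternative derives ε (directly, or every symbol in it is nullable)
Nullable: {S}


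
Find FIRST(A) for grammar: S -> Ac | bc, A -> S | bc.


Per alternative of A: FIRST(S) = {b}; FIRST(bc) = {b}
FIRST(A) = {b}


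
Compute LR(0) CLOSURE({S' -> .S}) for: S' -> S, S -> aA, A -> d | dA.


Start: S' -> .S
For each item with dot before a nonterminal B, add B -> .γ for every B-production
Closure: [S' -> .S, S -> .aA]


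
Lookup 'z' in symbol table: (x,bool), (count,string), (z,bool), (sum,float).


Lookup 'z' → type bool


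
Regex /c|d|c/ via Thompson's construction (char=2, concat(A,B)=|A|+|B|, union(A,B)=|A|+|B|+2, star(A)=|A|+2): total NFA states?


Syntax tree has 3 char leaf(s), 2 union(s), 0 star(s)
chars contribute 3×2 = 6; each union adds +2; each star adds +2
Total: 6 + 4 + 0 = 10 states


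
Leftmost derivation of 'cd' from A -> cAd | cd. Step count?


Derivation: A => cd
Steps: 1


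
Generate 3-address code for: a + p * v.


Break into single-operator statements:
t1 = p * v
t2 = a + t1


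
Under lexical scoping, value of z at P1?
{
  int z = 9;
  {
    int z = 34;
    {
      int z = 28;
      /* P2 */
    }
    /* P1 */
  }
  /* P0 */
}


z declared in the same block as P1
z = 34


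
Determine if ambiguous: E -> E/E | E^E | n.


'n/n^n' has two parse trees (no precedence encoded between / and ^)
Ambiguous


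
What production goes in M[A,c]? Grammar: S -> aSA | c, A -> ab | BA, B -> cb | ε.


For [A, c]: 'c' ∈ FIRST(BA)
Entry: A -> BA


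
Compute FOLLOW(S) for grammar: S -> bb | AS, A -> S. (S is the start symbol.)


$ ∈ FOLLOW(S). For each A -> αBβ: add FIRST(β)\{ε} to FOLLOW(B); if β nullable, add FOLLOW(A).
FOLLOW(S) = {$, b}


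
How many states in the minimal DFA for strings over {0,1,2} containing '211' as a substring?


KMP-style automaton: 3 progress states + 1 absorbing accept = 4
Minimal DFA: 4 states


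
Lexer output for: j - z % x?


Scan left to right, longest-match per lexeme
Tokens: ID(j), OP(-), ID(z), OP(%), ID(x)


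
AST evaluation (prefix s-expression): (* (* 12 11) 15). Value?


Evaluate inner: (* 12 11) = 132
Evaluate root: (* 132 15) = 1980
Result: 1980


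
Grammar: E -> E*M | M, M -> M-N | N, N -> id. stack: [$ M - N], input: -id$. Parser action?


handle 'M-N' on top
Action: reduce (M -> M-N)


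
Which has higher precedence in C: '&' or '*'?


'*' is multiplicative (level 10); '&' is bitwise AND (level 5)
Higher level binds tighter
'*' has higher precedence than '&'


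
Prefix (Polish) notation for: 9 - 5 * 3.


'*' binds tighter: tree is (- 9 (* 5 3))
Prefix: - 9 * 5 3


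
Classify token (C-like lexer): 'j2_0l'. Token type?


Pattern: letter/underscore followed by alphanumerics, not a keyword
Type: IDENTIFIER


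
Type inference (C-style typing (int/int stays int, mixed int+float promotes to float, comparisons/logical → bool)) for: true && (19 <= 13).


Operand types: bool && bool
Rule: logical operators take bool operands and yield bool
Result type: bool


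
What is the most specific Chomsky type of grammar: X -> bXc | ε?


Single nonterminal LHS, but b^n c^n is not regular
Classification: Type 2 (Context-Free)


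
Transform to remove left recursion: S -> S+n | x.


Left-recursive alternatives: S+n; non-recursive: x
Introduce S': S -> xS', S' -> +nS' | ε


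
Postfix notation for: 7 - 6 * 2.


* has higher precedence, evaluate 6*2 first
Postfix: 7 6 2 * -


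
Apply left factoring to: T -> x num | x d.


Common prefix: 'x'
Factored: T -> x T', T' -> num | d


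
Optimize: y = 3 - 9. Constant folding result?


3 - 9 = -6 at compile time
Optimized: y = -6


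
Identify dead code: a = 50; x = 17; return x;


a is assigned but never read
Dead: 'a = 50'


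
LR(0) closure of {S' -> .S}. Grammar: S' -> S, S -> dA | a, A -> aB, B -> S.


Start: S' -> .S
For each item with dot before a nonterminal B, add B -> .γ for every B-production
Closure: [S' -> .S, S -> .dA, S -> .a]


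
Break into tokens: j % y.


Scan left to right, longest-match per lexeme
Tokens: ID(j), OP(%), ID(y)


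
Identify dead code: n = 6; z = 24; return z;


n is assigned but never read
Dead: 'n = 6'


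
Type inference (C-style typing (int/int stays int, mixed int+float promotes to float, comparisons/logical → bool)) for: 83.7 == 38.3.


Operand types: float == float
Rule: comparison yields bool
Result type: bool


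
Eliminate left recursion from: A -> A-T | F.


Left-recursive alternatives: A-T; non-recursive: F
Introduce A': A -> FA', A' -> -TA' | ε


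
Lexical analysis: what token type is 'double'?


Pattern: reserved word
Type: KEYWORD


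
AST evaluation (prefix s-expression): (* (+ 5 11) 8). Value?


Evaluate inner: (+ 5 11) = 16
Evaluate root: (* 16 8) = 128
Result: 128


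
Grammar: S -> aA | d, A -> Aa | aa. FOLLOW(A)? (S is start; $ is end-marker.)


$ ∈ FOLLOW(S). For each A -> αBβ: add FIRST(β)\{ε} to FOLLOW(B); if β nullable, add FOLLOW(A).
FOLLOW(A) = {$, a}


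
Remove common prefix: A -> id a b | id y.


Common prefix: 'id'
Factored: A -> id A', A' -> a b | y


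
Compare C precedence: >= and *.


'*' is multiplicative (level 10); '>=' is relational (level 7)
Higher level binds tighter
'*' has higher precedence than '>='


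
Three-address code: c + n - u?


Break into single-operator statements:
t1 = c + n
t2 = t1 - u


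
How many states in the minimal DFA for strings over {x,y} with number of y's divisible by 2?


Track (count of y) mod 2: states 0..1, accept at 0
Minimal DFA: 2 states


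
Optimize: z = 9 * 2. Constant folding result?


9 * 2 = 18 at compile time
Optimized: z = 18


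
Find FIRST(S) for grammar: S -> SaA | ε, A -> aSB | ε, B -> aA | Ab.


Per alternative of S: FIRST(SaA) = {a}; FIRST(ε) = {ε}
FIRST(S) = {a, ε}


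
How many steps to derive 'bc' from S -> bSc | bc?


Derivation: S => bc
Steps: 1


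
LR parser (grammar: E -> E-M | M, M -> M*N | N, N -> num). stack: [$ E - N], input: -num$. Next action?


'N' (not preceded by M*) is the handle for M -> N
Action: reduce (M -> N)


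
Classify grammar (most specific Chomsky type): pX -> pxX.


LHS has context (more than one symbol) and |LHS| ≤ |RHS|
Classification: Type 1 (Context-Sensitive)


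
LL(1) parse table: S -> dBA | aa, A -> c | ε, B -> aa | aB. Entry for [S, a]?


For [S, a]: 'a' ∈ FIRST(aa)
Entry: S -> aa


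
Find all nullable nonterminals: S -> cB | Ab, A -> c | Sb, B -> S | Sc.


A nonterminal is nullable iff some alternative derives ε (directly, or every symbol in it is nullable)
Nullable: {}


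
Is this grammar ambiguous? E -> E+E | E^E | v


'v+v^v' has two parse trees (no precedence encoded between + and ^)
Ambiguous


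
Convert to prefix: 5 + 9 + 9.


left-to-right (same/higher precedence on left): tree is (+ (+ 5 9) 9)
Prefix: + + 5 9 9


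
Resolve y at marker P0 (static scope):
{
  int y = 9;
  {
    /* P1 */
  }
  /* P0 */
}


y declared in the same block as P0
y = 9


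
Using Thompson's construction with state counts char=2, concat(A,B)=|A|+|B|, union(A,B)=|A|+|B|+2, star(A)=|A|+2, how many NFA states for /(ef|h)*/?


Syntax tree has 3 char leaf(s), 1 union(s), 1 star(s)
chars contribute 3×2 = 6; each union adds +2; each star adds +2
Total: 6 + 2 + 2 = 10 states


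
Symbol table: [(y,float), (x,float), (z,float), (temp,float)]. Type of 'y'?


Lookup 'y' → type float


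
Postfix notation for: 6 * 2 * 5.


Left to right (same or higher precedence on left)
Postfix: 6 2 * 5 *


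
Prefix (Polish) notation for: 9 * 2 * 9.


left-to-right (same/higher precedence on left): tree is (* (* 9 2) 9)
Prefix: * * 9 2 9


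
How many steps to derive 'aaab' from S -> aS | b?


Derivation: S => aS => aaS => aaaS => aaab
Steps: 4


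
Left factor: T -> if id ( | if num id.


Common prefix: 'if'
Factored: T -> if T', T' -> id ( | num id


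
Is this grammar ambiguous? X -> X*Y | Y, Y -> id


precedence layered via separate nonterminal Y: deterministic
Unambiguous


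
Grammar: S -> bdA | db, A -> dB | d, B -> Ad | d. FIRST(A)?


Per alternative of A: FIRST(dB) = {d}; FIRST(d) = {d}
FIRST(A) = {d}


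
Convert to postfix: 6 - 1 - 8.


Left to right (same or higher precedence on left)
Postfix: 6 1 - 8 -


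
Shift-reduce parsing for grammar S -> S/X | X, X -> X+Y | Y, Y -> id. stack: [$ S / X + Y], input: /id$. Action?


handle 'X+Y' on top
Action: reduce (X -> X+Y)


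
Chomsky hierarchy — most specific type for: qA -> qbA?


LHS has context (more than one symbol) and |LHS| ≤ |RHS|
Classification: Type 1 (Context-Sensitive)


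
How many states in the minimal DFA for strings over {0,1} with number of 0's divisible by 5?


Track (count of 0) mod 5: states 0..4, accept at 0
Minimal DFA: 5 states


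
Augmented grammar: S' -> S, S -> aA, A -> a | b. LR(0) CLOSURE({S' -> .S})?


Start: S' -> .S
For each item with dot before a nonterminal B, add B -> .γ for every B-production
Closure: [S' -> .S, S -> .aA]


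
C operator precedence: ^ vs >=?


'>=' is relational (level 7); '^' is bitwise XOR (level 4)
Higher level binds tighter
'>=' has higher precedence than '^'


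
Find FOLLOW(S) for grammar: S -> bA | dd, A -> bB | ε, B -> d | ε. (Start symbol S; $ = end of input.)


$ ∈ FOLLOW(S). For each A -> αBβ: add FIRST(β)\{ε} to FOLLOW(B); if β nullable, add FOLLOW(A).
FOLLOW(S) = {$}


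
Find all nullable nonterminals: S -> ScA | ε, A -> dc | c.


A nonterminal is nullable iff some alternative derives ε (directly, or every symbol in it is nullable)
Nullable: {S}


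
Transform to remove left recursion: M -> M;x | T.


Left-recursive alternatives: M;x; non-recursive: T
Introduce M': M -> TM', M' -> ;xM' | ε


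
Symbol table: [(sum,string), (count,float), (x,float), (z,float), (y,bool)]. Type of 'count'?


Lookup 'count' → type float


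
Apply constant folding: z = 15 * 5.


15 * 5 = 75 at compile time
Optimized: z = 75


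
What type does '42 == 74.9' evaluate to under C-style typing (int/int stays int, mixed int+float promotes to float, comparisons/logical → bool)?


Operand types: int == float
Rule: comparison yields bool
Result type: bool


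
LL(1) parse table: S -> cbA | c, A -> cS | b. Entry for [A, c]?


For [A, c]: 'c' ∈ FIRST(cS)
Entry: A -> cS


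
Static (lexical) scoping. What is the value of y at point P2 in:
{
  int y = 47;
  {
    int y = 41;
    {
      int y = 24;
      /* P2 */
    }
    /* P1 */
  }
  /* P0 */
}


y declared in the same block as P2
y = 24


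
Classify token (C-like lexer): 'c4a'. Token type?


Pattern: letter/underscore followed by alphanumerics, not a keyword
Type: IDENTIFIER


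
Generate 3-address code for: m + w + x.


Break into single-operator statements:
t1 = m + w
t2 = t1 + x


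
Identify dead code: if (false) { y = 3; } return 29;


condition is constant false, so the whole block is unreachable
Dead: 'if (false) { y = 3; }'


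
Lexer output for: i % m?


Scan left to right, longest-match per lexeme
Tokens: ID(i), OP(%), ID(m)


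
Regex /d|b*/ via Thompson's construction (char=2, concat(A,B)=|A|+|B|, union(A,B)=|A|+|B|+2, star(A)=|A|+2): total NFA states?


Syntax tree has 2 char leaf(s), 1 union(s), 1 star(s)
chars contribute 2×2 = 4; each union adds +2; each star adds +2
Total: 4 + 2 + 2 = 8 states


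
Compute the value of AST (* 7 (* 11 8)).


Evaluate inner: (* 11 8) = 88
Evaluate root: (* 7 88) = 616
Result: 616


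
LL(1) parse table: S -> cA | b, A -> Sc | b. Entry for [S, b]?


For [S, b]: 'b' ∈ FIRST(b)
Entry: S -> b


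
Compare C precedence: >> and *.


'*' is multiplicative (level 10); '>>' is shift (level 8)
Higher level binds tighter
'*' has higher precedence than '>>'


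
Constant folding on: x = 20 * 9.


20 * 9 = 180 at compile time
Optimized: x = 180


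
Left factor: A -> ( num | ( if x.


Common prefix: '('
Factored: A -> ( A', A' -> num | if x


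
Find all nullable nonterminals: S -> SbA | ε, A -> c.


A nonterminal is nullable iff some alternative derives ε (directly, or every symbol in it is nullable)
Nullable: {S}


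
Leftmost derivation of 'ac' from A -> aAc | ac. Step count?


Derivation: A => ac
Steps: 1


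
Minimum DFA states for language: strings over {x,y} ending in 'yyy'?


Track the longest suffix of input matching a prefix of 'yyy': 4 classes (prefixes of length 0..3)
Minimal DFA: 4 states


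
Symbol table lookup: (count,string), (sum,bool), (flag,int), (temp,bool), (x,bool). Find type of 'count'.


Lookup 'count' → type string


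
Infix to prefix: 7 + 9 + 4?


left-to-right (same/higher precedence on left): tree is (+ (+ 7 9) 4)
Prefix: + + 7 9 4


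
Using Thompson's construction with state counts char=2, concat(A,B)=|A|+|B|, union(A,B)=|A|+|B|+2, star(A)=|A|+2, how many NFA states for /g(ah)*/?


Syntax tree has 3 char leaf(s), 0 union(s), 1 star(s)
chars contribute 3×2 = 6; each union adds +2; each star adds +2
Total: 6 + 0 + 2 = 8 states


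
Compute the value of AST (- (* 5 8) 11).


Evaluate inner: (* 5 8) = 40
Evaluate root: (- 40 11) = 29
Result: 29


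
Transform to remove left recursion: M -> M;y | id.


Left-recursive alternatives: M;y; non-recursive: id
Introduce M': M -> idM', M' -> ;yM' | ε


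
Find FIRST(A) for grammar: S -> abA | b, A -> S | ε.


Per alternative of A: FIRST(S) = {a, b}; FIRST(ε) = {ε}
FIRST(A) = {a, b, ε}
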